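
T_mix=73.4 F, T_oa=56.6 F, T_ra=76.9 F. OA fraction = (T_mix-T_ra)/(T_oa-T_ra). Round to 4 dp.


frac = (73.4 - 76.9) / (56.6 - 76.9) = 0.1724

0.1724


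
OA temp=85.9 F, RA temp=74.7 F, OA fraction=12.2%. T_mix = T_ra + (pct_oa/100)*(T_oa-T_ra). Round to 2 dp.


T_mix = 74.7 + (12.2/100)*(85.9-74.7) = 76.07 F

76.07 F


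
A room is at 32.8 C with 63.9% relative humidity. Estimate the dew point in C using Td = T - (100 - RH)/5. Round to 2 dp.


Td = 32.8 - (100-63.9)/5 = 25.58 C

25.58 C


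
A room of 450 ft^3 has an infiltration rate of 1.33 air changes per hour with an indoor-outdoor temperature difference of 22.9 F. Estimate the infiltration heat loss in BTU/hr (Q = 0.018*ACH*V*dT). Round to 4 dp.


Q = 0.018 * 1.33 * 450 * 22.9 = 246.7017 BTU/hr

246.7017 BTU/hr


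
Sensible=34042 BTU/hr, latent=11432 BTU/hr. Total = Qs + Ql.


Qt = 34042 + 11432 = 45474 BTU/hr

45474 BTU/hr


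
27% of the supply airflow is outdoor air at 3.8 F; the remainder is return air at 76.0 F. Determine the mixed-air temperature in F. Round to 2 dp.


T_mix = 0.27*3.8 + 0.73*76.0 = 56.51 F

56.51 F


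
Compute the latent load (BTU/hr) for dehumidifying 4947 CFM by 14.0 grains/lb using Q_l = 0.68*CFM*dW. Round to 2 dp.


Q = 0.68 * 4947 * 14.0 = 47095.44 BTU/hr

47095.44 BTU/hr


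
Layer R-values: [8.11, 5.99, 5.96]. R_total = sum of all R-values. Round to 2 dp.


R_total = 8.11 + 5.99 + 5.96 = 20.06

20.06


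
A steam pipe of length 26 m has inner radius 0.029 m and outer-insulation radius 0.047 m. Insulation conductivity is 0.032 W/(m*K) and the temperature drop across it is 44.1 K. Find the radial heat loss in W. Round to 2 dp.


Q = 2*pi*0.032*26*44.1/ln(0.047/0.029) = 477.45 W

477.45 W


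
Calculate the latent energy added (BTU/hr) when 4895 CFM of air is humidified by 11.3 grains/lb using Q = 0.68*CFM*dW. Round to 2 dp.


Q = 0.68 * 4895 * 11.3 = 37613.18 BTU/hr

37613.18 BTU/hr


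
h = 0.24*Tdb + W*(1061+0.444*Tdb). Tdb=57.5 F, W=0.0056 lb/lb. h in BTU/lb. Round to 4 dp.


h = 0.24*57.5 + 0.0056*(1061+0.444*57.5) = 19.8846 BTU/lb

19.8846 BTU/lb


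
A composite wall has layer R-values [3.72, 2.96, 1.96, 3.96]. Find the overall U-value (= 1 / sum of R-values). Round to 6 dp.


R_total = 3.72 + 2.96 + 1.96 + 3.96 = 12.60
U = 1/12.60 = 0.079365

0.079365


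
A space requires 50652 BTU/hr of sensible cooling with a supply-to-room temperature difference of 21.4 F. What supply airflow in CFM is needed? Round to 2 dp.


CFM = 50652 / (1.08 * 21.4) = 2191.59

2191.59 CFM


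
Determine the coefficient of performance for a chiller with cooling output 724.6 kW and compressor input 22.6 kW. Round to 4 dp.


COP = 724.6 / 22.6 = 32.0619

32.0619


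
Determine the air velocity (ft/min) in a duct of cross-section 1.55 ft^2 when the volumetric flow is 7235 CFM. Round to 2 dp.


V = 7235 / 1.55 = 4667.74 ft/min

4667.74 ft/min


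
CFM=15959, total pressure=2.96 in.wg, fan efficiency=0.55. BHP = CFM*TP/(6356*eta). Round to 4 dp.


BHP = 15959 * 2.96 / (6356 * 0.55) = 13.5130 hp

13.5130 hp


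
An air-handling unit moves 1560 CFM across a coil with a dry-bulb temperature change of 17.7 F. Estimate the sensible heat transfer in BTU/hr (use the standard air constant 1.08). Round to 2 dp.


Q = 1.08 * 1560 * 17.7 = 29820.96 BTU/hr

29820.96 BTU/hr


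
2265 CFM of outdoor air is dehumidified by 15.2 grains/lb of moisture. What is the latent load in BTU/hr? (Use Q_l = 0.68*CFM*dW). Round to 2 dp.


Q = 0.68 * 2265 * 15.2 = 23411.04 BTU/hr

23411.04 BTU/hr


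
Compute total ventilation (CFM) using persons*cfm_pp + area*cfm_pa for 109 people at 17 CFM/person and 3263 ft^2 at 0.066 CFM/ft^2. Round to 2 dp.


Total = 109*17 + 3263*0.066 = 2068.36 CFM

2068.36 CFM


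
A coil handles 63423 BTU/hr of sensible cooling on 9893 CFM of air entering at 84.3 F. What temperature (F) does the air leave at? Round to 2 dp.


dT = 63423/(1.08*9893) = 5.9360
T_leave = 84.3 - 5.9360 = 78.36 F

78.36 F


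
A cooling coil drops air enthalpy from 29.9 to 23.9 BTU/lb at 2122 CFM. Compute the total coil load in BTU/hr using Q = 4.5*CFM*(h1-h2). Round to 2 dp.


Q = 4.5 * 2122 * (29.9 - 23.9) = 57294.00 BTU/hr

57294.00 BTU/hr


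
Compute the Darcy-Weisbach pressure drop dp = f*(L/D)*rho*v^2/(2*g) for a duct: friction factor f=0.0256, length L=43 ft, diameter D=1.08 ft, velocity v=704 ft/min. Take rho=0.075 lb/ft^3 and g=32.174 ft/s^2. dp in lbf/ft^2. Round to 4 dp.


v_fps = 704/60 = 11.7333 ft/s
dp = 0.0256*(43/1.08)*0.075*11.7333^2/(2*32.174) = 0.1636 lbf/ft^2

0.1636 lbf/ft^2


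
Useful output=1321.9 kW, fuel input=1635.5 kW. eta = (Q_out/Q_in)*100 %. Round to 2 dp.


eta = (1321.9/1635.5)*100 = 80.83 %

80.83 %


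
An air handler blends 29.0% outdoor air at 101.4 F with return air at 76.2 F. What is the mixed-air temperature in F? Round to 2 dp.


T_mix = 76.2 + (29.0/100)*(101.4-76.2) = 83.51 F

83.51 F


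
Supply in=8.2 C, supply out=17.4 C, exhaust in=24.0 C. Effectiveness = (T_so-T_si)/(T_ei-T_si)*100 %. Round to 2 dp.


eff = (17.4-8.2)/(24.0-8.2)*100 = 58.23 %

58.23 %


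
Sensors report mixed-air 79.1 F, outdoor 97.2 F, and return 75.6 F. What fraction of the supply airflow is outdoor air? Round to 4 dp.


frac = (79.1 - 75.6) / (97.2 - 75.6) = 0.1620

0.1620


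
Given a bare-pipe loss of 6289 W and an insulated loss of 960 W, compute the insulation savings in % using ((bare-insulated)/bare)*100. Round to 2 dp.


Savings = ((6289-960)/6289)*100 = 84.74 %

84.74 %


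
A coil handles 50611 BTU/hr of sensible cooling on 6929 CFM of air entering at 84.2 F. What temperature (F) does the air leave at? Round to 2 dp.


dT = 50611/(1.08*6929) = 6.7632
T_leave = 84.2 - 6.7632 = 77.44 F

77.44 F


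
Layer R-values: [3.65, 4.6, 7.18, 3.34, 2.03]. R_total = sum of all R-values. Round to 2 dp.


R_total = 3.65 + 4.6 + 7.18 + 3.34 + 2.03 = 20.80

20.80


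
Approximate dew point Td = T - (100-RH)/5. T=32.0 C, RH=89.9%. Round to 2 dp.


Td = 32.0 - (100-89.9)/5 = 29.98 C

29.98 C


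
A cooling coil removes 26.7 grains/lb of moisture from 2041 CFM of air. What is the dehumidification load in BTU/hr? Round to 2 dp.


Q = 0.68 * 2041 * 26.7 = 37056.40 BTU/hr

37056.40 BTU/hr


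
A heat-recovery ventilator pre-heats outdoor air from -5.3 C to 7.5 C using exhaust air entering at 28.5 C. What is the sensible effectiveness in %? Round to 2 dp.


eff = (7.5-(-5.3))/(28.5-(-5.3))*100 = 37.87 %

37.87 %


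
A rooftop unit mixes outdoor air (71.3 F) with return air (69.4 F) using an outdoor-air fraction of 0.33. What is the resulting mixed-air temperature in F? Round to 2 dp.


T_mix = 0.33*71.3 + 0.67*69.4 = 70.03 F

70.03 F


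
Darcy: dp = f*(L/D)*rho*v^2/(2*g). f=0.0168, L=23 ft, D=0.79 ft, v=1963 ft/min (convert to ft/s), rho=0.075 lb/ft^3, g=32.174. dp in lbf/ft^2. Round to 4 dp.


v_fps = 1963/60 = 32.7167 ft/s
dp = 0.0168*(23/0.79)*0.075*32.7167^2/(2*32.174) = 0.6102 lbf/ft^2

0.6102 lbf/ft^2


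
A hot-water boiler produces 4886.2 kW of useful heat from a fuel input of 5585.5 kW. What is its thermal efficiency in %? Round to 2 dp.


eta = (4886.2/5585.5)*100 = 87.48 %

87.48 %


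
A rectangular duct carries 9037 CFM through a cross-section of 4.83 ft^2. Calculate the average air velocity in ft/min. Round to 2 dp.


V = 9037 / 4.83 = 1871.01 ft/min

1871.01 ft/min


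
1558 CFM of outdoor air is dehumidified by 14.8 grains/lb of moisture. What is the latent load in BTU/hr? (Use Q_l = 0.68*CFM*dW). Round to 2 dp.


Q = 0.68 * 1558 * 14.8 = 15679.71 BTU/hr

15679.71 BTU/hr


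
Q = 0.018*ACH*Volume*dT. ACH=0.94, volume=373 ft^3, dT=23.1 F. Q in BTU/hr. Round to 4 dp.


Q = 0.018 * 0.94 * 373 * 23.1 = 145.7878 BTU/hr

145.7878 BTU/hr


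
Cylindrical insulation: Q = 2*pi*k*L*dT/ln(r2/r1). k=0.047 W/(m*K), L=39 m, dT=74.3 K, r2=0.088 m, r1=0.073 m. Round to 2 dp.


Q = 2*pi*0.047*39*74.3/ln(0.088/0.073) = 4579.04 W

4579.04 W


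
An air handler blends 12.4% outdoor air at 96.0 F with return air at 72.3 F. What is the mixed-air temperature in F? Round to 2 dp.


T_mix = 72.3 + (12.4/100)*(96.0-72.3) = 75.24 F

75.24 F


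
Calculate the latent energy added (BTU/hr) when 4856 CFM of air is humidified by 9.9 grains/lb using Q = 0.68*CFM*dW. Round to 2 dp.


Q = 0.68 * 4856 * 9.9 = 32690.59 BTU/hr

32690.59 BTU/hr


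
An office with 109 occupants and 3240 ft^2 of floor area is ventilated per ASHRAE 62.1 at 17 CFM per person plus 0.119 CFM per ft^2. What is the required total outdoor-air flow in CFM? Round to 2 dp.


Total = 109*17 + 3240*0.119 = 2238.56 CFM

2238.56 CFM


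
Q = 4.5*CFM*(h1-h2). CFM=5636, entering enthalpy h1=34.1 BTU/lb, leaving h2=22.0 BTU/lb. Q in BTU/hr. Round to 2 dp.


Q = 4.5 * 5636 * (34.1 - 22.0) = 306880.20 BTU/hr

306880.20 BTU/hr


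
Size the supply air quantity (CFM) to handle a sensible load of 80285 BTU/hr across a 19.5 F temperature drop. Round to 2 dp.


CFM = 80285 / (1.08 * 19.5) = 3812.20

3812.20 CFM


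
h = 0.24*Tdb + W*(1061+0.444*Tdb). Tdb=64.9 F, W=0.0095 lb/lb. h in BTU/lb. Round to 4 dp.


h = 0.24*64.9 + 0.0095*(1061+0.444*64.9) = 25.9292 BTU/lb

25.9292 BTU/lb


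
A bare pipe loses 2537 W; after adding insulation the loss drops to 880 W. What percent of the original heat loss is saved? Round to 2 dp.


Savings = ((2537-880)/2537)*100 = 65.31 %

65.31 %


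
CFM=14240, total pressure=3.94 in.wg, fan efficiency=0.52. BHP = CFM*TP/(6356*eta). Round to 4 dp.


BHP = 14240 * 3.94 / (6356 * 0.52) = 16.9754 hp

16.9754 hp


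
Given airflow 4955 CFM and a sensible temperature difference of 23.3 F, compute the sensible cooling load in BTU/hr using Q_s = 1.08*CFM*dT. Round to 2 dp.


Q = 1.08 * 4955 * 23.3 = 124687.62 BTU/hr

124687.62 BTU/hr


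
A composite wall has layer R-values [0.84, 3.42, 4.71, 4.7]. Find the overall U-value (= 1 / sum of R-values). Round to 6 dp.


R_total = 0.84 + 3.42 + 4.71 + 4.7 = 13.67
U = 1/13.67 = 0.073153

0.073153


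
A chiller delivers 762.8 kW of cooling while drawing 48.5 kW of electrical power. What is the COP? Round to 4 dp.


COP = 762.8 / 48.5 = 15.7278

15.7278


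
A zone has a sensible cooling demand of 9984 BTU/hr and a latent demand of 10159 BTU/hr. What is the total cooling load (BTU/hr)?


Qt = 9984 + 10159 = 20143 BTU/hr

20143 BTU/hr


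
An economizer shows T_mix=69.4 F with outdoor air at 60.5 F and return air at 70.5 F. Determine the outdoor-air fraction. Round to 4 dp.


frac = (69.4 - 70.5) / (60.5 - 70.5) = 0.1100

0.1100


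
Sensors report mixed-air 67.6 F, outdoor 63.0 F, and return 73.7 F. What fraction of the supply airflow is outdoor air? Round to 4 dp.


frac = (67.6 - 73.7) / (63.0 - 73.7) = 0.5701

0.5701


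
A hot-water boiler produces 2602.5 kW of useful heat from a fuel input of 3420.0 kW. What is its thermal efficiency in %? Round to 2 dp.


eta = (2602.5/3420.0)*100 = 76.10 %

76.10 %


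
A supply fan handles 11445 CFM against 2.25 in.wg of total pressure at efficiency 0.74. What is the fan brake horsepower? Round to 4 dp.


BHP = 11445 * 2.25 / (6356 * 0.74) = 5.4750 hp

5.4750 hp


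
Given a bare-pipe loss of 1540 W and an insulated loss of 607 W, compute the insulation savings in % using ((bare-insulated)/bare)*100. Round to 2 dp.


Savings = ((1540-607)/1540)*100 = 60.58 %

60.58 %


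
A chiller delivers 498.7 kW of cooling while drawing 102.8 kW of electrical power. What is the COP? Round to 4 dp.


COP = 498.7 / 102.8 = 4.8512

4.8512


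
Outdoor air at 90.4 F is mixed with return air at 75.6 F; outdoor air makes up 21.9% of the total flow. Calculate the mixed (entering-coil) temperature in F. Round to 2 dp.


T_mix = 75.6 + (21.9/100)*(90.4-75.6) = 78.84 F

78.84 F


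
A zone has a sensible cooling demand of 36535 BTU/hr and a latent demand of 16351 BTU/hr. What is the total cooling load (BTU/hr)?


Qt = 36535 + 16351 = 52886 BTU/hr

52886 BTU/hr


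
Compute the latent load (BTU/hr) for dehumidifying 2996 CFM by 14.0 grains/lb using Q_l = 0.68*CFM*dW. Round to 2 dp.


Q = 0.68 * 2996 * 14.0 = 28521.92 BTU/hr

28521.92 BTU/hr


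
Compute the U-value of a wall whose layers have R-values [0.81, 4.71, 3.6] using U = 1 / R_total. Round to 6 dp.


R_total = 0.81 + 4.71 + 3.6 = 9.12
U = 1/9.12 = 0.109649

0.109649


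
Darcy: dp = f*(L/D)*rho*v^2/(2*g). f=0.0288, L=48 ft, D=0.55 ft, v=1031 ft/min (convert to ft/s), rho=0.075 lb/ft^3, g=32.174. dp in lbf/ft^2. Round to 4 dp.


v_fps = 1031/60 = 17.1833 ft/s
dp = 0.0288*(48/0.55)*0.075*17.1833^2/(2*32.174) = 0.8650 lbf/ft^2

0.8650 lbf/ft^2


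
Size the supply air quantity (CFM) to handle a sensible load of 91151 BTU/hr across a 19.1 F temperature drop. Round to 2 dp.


CFM = 91151 / (1.08 * 19.1) = 4418.80

4418.80 CFM


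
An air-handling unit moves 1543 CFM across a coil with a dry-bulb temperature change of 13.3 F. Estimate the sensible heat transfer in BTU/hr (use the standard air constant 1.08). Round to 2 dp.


Q = 1.08 * 1543 * 13.3 = 22163.65 BTU/hr

22163.65 BTU/hr


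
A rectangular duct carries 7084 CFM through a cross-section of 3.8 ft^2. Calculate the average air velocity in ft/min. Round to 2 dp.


V = 7084 / 3.8 = 1864.21 ft/min

1864.21 ft/min


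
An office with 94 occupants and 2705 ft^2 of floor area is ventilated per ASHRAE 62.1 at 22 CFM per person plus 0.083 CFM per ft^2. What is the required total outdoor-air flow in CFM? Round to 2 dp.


Total = 94*22 + 2705*0.083 = 2292.52 CFM

2292.52 CFM


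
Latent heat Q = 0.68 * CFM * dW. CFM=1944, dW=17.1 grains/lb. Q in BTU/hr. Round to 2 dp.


Q = 0.68 * 1944 * 17.1 = 22604.83 BTU/hr

22604.83 BTU/hr


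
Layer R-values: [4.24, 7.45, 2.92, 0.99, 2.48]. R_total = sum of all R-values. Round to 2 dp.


R_total = 4.24 + 7.45 + 2.92 + 0.99 + 2.48 = 18.08

18.08


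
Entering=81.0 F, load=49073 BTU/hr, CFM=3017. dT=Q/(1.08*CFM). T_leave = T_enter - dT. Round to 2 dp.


dT = 49073/(1.08*3017) = 15.0606
T_leave = 81.0 - 15.0606 = 65.94 F

65.94 F


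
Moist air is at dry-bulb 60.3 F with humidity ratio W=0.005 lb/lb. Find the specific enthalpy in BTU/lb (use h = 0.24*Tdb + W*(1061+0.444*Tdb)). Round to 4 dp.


h = 0.24*60.3 + 0.005*(1061+0.444*60.3) = 19.9109 BTU/lb

19.9109 BTU/lb


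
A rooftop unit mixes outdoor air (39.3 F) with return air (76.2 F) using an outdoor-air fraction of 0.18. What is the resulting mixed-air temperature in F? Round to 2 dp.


T_mix = 0.18*39.3 + 0.82*76.2 = 69.56 F

69.56 F


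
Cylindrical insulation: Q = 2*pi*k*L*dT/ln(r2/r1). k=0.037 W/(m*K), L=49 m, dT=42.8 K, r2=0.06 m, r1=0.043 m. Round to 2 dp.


Q = 2*pi*0.037*49*42.8/ln(0.06/0.043) = 1463.49 W

1463.49 W


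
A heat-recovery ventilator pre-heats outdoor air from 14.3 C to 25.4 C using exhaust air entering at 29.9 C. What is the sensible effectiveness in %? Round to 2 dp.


eff = (25.4-14.3)/(29.9-14.3)*100 = 71.15 %

71.15 %


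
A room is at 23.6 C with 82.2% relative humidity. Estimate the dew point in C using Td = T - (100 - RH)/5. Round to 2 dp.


Td = 23.6 - (100-82.2)/5 = 20.04 C

20.04 C


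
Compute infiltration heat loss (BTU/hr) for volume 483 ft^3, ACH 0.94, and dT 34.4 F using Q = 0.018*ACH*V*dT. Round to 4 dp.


Q = 0.018 * 0.94 * 483 * 34.4 = 281.1292 BTU/hr

281.1292 BTU/hr


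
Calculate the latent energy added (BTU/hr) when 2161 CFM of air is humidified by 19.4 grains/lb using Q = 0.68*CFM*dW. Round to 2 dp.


Q = 0.68 * 2161 * 19.4 = 28507.91 BTU/hr

28507.91 BTU/hr


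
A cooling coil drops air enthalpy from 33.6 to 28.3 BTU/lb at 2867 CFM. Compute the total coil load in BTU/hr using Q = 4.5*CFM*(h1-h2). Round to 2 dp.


Q = 4.5 * 2867 * (33.6 - 28.3) = 68377.95 BTU/hr

68377.95 BTU/hr


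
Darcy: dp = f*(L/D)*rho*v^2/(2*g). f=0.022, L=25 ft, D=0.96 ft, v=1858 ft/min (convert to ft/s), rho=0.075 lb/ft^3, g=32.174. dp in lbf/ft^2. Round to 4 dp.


v_fps = 1858/60 = 30.9667 ft/s
dp = 0.022*(25/0.96)*0.075*30.9667^2/(2*32.174) = 0.6403 lbf/ft^2

0.6403 lbf/ft^2


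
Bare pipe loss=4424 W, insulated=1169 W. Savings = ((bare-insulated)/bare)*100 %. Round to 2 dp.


Savings = ((4424-1169)/4424)*100 = 73.58 %

73.58 %


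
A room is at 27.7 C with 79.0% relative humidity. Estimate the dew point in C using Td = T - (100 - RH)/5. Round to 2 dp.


Td = 27.7 - (100-79.0)/5 = 23.50 C

23.50 C


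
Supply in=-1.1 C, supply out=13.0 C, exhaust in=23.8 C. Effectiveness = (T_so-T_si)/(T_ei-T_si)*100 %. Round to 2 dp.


eff = (13.0-(-1.1))/(23.8-(-1.1))*100 = 56.63 %

56.63 %


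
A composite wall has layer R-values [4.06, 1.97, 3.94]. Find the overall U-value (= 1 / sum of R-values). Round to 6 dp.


R_total = 4.06 + 1.97 + 3.94 = 9.97
U = 1/9.97 = 0.100301

0.100301


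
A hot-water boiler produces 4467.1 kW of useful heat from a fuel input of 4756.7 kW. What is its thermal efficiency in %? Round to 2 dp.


eta = (4467.1/4756.7)*100 = 93.91 %

93.91 %


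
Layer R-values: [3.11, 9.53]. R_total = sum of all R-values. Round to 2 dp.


R_total = 3.11 + 9.53 = 12.64

12.64


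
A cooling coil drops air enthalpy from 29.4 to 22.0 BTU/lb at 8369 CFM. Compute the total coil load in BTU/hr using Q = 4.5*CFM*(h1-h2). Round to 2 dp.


Q = 4.5 * 8369 * (29.4 - 22.0) = 278687.70 BTU/hr

278687.70 BTU/hr


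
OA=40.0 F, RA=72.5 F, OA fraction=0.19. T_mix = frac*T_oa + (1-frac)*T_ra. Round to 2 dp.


T_mix = 0.19*40.0 + 0.81*72.5 = 66.33 F

66.33 F


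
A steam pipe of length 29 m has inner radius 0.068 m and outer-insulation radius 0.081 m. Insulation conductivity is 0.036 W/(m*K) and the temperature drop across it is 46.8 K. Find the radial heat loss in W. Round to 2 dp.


Q = 2*pi*0.036*29*46.8/ln(0.081/0.068) = 1754.82 W

1754.82 W


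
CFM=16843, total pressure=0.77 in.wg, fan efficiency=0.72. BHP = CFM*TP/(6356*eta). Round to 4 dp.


BHP = 16843 * 0.77 / (6356 * 0.72) = 2.8340 hp

2.8340 hp


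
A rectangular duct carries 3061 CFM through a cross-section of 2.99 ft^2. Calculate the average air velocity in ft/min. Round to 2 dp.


V = 3061 / 2.99 = 1023.75 ft/min

1023.75 ft/min


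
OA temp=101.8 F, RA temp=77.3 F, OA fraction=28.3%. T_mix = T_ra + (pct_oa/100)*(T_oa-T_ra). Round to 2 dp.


T_mix = 77.3 + (28.3/100)*(101.8-77.3) = 84.23 F

84.23 F


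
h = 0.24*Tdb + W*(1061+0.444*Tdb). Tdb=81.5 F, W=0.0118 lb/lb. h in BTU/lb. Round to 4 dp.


h = 0.24*81.5 + 0.0118*(1061+0.444*81.5) = 32.5068 BTU/lb

32.5068 BTU/lb


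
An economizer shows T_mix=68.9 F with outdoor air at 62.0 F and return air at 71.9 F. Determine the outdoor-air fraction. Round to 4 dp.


frac = (68.9 - 71.9) / (62.0 - 71.9) = 0.3030

0.3030


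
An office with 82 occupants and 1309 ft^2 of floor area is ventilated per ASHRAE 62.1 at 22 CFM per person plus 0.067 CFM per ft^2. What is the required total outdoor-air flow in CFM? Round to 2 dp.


Total = 82*22 + 1309*0.067 = 1891.70 CFM

1891.70 CFM


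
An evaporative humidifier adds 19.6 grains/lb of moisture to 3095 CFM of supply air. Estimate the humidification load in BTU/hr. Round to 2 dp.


Q = 0.68 * 3095 * 19.6 = 41250.16 BTU/hr

41250.16 BTU/hr


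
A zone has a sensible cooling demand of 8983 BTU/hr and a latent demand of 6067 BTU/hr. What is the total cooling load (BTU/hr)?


Qt = 8983 + 6067 = 15050 BTU/hr

15050 BTU/hr


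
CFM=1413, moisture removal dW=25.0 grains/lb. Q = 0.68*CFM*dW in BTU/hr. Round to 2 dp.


Q = 0.68 * 1413 * 25.0 = 24021.00 BTU/hr

24021.00 BTU/hr


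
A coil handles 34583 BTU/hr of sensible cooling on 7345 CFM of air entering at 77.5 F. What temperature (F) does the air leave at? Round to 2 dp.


dT = 34583/(1.08*7345) = 4.3596
T_leave = 77.5 - 4.3596 = 73.14 F

73.14 F


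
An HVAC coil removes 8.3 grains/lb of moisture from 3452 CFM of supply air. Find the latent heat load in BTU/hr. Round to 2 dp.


Q = 0.68 * 3452 * 8.3 = 19483.09 BTU/hr

19483.09 BTU/hr


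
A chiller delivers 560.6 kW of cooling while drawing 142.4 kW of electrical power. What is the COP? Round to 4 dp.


COP = 560.6 / 142.4 = 3.9368

3.9368


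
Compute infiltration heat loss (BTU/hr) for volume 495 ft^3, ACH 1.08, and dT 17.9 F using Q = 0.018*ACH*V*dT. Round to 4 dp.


Q = 0.018 * 1.08 * 495 * 17.9 = 172.2481 BTU/hr

172.2481 BTU/hr


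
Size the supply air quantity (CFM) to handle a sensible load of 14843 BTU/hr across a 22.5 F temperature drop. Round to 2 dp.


CFM = 14843 / (1.08 * 22.5) = 610.82

610.82 CFM


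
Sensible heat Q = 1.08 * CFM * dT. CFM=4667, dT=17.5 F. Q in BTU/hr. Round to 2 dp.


Q = 1.08 * 4667 * 17.5 = 88206.30 BTU/hr

88206.30 BTU/hr


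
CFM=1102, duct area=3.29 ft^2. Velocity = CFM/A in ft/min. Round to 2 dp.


V = 1102 / 3.29 = 334.95 ft/min

334.95 ft/min


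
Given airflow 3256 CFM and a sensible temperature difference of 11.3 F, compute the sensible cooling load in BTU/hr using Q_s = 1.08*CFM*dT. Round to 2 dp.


Q = 1.08 * 3256 * 11.3 = 39736.22 BTU/hr

39736.22 BTU/hr


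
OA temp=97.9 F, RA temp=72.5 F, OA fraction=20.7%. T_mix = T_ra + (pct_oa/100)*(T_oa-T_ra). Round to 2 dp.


T_mix = 72.5 + (20.7/100)*(97.9-72.5) = 77.76 F

77.76 F


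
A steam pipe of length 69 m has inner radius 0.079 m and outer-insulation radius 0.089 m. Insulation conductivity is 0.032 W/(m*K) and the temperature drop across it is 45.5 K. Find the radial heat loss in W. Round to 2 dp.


Q = 2*pi*0.032*69*45.5/ln(0.089/0.079) = 5296.10 W

5296.10 W


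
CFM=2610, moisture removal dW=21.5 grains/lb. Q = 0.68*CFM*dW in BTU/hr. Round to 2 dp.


Q = 0.68 * 2610 * 21.5 = 38158.20 BTU/hr

38158.20 BTU/hr


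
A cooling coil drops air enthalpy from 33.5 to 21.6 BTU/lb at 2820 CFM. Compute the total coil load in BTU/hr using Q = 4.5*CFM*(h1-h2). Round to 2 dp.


Q = 4.5 * 2820 * (33.5 - 21.6) = 151011.00 BTU/hr

151011.00 BTU/hr


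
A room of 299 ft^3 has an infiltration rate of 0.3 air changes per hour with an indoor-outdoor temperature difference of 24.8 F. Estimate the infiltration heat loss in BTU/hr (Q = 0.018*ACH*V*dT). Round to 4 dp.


Q = 0.018 * 0.3 * 299 * 24.8 = 40.0421 BTU/hr

40.0421 BTU/hr


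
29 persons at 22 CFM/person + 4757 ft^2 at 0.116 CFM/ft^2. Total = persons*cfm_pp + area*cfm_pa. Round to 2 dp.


Total = 29*22 + 4757*0.116 = 1189.81 CFM

1189.81 CFM


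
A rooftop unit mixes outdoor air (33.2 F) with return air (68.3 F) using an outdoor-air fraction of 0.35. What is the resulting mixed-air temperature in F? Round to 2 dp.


T_mix = 0.35*33.2 + 0.65*68.3 = 56.02 F

56.02 F


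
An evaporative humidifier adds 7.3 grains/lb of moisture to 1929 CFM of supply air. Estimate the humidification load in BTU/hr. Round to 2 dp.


Q = 0.68 * 1929 * 7.3 = 9575.56 BTU/hr

9575.56 BTU/hr


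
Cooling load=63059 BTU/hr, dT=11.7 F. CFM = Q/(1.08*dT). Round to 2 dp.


CFM = 63059 / (1.08 * 11.7) = 4990.42

4990.42 CFM


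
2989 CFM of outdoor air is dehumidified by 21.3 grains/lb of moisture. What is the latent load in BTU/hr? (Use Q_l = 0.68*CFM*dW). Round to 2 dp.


Q = 0.68 * 2989 * 21.3 = 43292.68 BTU/hr

43292.68 BTU/hr


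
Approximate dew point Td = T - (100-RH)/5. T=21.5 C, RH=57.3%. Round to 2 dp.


Td = 21.5 - (100-57.3)/5 = 12.96 C

12.96 C


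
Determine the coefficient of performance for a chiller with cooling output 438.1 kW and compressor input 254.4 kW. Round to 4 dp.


COP = 438.1 / 254.4 = 1.7221

1.7221


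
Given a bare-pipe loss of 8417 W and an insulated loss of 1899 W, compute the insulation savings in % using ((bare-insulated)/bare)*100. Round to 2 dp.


Savings = ((8417-1899)/8417)*100 = 77.44 %

77.44 %


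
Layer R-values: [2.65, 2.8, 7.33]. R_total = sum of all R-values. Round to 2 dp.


R_total = 2.65 + 2.8 + 7.33 = 12.78

12.78


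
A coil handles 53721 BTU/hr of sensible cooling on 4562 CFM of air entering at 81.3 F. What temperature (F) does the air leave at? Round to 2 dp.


dT = 53721/(1.08*4562) = 10.9035
T_leave = 81.3 - 10.9035 = 70.40 F

70.40 F


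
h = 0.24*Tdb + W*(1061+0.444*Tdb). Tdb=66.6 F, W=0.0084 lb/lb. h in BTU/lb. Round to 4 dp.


h = 0.24*66.6 + 0.0084*(1061+0.444*66.6) = 25.1448 BTU/lb

25.1448 BTU/lb


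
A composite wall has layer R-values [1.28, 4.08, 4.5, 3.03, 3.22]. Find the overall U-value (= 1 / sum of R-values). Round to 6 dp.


R_total = 1.28 + 4.08 + 4.5 + 3.03 + 3.22 = 16.11
U = 1/16.11 = 0.062073

0.062073


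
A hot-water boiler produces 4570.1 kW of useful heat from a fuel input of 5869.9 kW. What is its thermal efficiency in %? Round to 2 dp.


eta = (4570.1/5869.9)*100 = 77.86 %

77.86 %


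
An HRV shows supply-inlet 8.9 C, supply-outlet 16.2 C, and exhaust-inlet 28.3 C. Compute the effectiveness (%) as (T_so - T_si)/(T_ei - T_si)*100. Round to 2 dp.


eff = (16.2-8.9)/(28.3-8.9)*100 = 37.63 %

37.63 %


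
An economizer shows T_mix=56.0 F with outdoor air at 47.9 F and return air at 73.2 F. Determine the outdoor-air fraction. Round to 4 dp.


frac = (56.0 - 73.2) / (47.9 - 73.2) = 0.6798

0.6798


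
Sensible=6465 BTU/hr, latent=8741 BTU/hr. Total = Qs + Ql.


Qt = 6465 + 8741 = 15206 BTU/hr

15206 BTU/hr


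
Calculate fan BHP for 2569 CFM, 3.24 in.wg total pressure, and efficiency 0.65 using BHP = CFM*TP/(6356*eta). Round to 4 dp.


BHP = 2569 * 3.24 / (6356 * 0.65) = 2.0147 hp

2.0147 hp


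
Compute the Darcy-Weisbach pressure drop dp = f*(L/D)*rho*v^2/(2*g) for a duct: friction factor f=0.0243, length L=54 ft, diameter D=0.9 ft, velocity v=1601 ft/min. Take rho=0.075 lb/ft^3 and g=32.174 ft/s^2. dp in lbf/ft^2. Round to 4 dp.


v_fps = 1601/60 = 26.6833 ft/s
dp = 0.0243*(54/0.9)*0.075*26.6833^2/(2*32.174) = 1.2099 lbf/ft^2

1.2099 lbf/ft^2


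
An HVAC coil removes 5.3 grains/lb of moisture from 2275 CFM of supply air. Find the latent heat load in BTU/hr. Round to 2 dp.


Q = 0.68 * 2275 * 5.3 = 8199.10 BTU/hr

8199.10 BTU/hr


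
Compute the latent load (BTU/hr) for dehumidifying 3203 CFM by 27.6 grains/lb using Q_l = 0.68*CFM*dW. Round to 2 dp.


Q = 0.68 * 3203 * 27.6 = 60113.90 BTU/hr

60113.90 BTU/hr


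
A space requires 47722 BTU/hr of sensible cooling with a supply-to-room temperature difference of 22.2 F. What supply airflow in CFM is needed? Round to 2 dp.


CFM = 47722 / (1.08 * 22.2) = 1990.41

1990.41 CFM


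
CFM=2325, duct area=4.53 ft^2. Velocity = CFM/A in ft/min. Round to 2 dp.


V = 2325 / 4.53 = 513.25 ft/min

513.25 ft/min


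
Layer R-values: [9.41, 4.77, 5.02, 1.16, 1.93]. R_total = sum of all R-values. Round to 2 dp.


R_total = 9.41 + 4.77 + 5.02 + 1.16 + 1.93 = 22.29

22.29


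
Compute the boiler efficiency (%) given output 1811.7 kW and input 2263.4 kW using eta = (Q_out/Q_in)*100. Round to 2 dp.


eta = (1811.7/2263.4)*100 = 80.04 %

80.04 %


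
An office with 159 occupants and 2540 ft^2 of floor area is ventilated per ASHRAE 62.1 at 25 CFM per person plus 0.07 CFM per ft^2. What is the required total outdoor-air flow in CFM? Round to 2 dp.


Total = 159*25 + 2540*0.07 = 4152.80 CFM

4152.80 CFM


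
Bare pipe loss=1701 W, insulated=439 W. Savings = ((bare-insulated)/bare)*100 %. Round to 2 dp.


Savings = ((1701-439)/1701)*100 = 74.19 %

74.19 %


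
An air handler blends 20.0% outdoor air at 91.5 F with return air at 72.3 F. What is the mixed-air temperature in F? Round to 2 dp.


T_mix = 72.3 + (20.0/100)*(91.5-72.3) = 76.14 F

76.14 F


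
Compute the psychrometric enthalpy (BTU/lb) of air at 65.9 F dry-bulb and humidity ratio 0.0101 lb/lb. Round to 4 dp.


h = 0.24*65.9 + 0.0101*(1061+0.444*65.9) = 26.8276 BTU/lb

26.8276 BTU/lb


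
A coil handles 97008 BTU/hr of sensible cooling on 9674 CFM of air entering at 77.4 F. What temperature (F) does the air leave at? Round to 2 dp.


dT = 97008/(1.08*9674) = 9.2849
T_leave = 77.4 - 9.2849 = 68.12 F

68.12 F


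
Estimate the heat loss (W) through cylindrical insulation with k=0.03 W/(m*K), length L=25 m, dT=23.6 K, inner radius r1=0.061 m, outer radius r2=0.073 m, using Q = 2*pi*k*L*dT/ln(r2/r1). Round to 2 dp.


Q = 2*pi*0.03*25*23.6/ln(0.073/0.061) = 619.27 W

619.27 W


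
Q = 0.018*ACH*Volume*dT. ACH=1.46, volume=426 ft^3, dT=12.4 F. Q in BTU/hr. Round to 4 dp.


Q = 0.018 * 1.46 * 426 * 12.4 = 138.8215 BTU/hr

138.8215 BTU/hr


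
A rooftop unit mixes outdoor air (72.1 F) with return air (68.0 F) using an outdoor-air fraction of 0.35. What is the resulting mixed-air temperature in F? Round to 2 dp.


T_mix = 0.35*72.1 + 0.65*68.0 = 69.44 F

69.44 F


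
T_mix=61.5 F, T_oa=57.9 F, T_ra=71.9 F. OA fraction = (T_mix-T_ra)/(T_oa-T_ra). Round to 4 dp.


frac = (61.5 - 71.9) / (57.9 - 71.9) = 0.7429

0.7429


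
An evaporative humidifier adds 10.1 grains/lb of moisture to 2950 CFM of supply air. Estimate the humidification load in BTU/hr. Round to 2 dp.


Q = 0.68 * 2950 * 10.1 = 20260.60 BTU/hr

20260.60 BTU/hr


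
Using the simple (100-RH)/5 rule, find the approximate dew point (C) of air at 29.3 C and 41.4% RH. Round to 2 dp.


Td = 29.3 - (100-41.4)/5 = 17.58 C

17.58 C


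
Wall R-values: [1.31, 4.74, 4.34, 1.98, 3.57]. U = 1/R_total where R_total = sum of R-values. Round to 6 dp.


R_total = 1.31 + 4.74 + 4.34 + 1.98 + 3.57 = 15.94
U = 1/15.94 = 0.062735

0.062735


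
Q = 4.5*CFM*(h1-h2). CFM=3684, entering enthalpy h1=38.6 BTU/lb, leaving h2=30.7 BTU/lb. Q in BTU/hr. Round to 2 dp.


Q = 4.5 * 3684 * (38.6 - 30.7) = 130966.20 BTU/hr

130966.20 BTU/hr


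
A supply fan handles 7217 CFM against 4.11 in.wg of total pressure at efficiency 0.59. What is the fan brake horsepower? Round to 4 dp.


BHP = 7217 * 4.11 / (6356 * 0.59) = 7.9097 hp

7.9097 hp


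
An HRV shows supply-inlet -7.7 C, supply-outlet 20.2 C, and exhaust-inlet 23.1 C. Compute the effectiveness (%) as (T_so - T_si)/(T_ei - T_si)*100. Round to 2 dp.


eff = (20.2-(-7.7))/(23.1-(-7.7))*100 = 90.58 %

90.58 %


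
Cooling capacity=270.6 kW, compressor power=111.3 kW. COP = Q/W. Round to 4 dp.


COP = 270.6 / 111.3 = 2.4313

2.4313


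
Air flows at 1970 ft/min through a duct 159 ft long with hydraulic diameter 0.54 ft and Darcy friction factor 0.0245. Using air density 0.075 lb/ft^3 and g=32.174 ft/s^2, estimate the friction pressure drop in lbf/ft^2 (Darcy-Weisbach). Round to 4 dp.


v_fps = 1970/60 = 32.8333 ft/s
dp = 0.0245*(159/0.54)*0.075*32.8333^2/(2*32.174) = 9.0641 lbf/ft^2

9.0641 lbf/ft^2


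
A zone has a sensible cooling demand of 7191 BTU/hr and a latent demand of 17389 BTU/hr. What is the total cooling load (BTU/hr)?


Qt = 7191 + 17389 = 24580 BTU/hr

24580 BTU/hr


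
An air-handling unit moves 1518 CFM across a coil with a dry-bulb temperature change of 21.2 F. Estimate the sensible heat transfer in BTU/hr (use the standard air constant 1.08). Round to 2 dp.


Q = 1.08 * 1518 * 21.2 = 34756.13 BTU/hr

34756.13 BTU/hr


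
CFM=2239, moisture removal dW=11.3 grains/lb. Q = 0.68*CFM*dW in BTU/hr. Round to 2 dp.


Q = 0.68 * 2239 * 11.3 = 17204.48 BTU/hr

17204.48 BTU/hr


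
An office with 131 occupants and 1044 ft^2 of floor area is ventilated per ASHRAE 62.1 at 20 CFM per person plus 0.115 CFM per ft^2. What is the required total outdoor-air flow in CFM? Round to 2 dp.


Total = 131*20 + 1044*0.115 = 2740.06 CFM

2740.06 CFM


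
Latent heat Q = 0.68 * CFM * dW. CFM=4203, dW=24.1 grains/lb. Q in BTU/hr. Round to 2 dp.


Q = 0.68 * 4203 * 24.1 = 68878.76 BTU/hr

68878.76 BTU/hr


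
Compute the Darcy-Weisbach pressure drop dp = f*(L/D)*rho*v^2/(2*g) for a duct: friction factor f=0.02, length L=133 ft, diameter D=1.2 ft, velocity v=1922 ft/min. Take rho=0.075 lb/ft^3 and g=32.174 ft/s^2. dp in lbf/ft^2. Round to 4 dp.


v_fps = 1922/60 = 32.0333 ft/s
dp = 0.02*(133/1.2)*0.075*32.0333^2/(2*32.174) = 2.6511 lbf/ft^2

2.6511 lbf/ft^2


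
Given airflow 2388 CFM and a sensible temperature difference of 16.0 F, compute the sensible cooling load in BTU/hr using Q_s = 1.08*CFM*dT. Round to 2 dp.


Q = 1.08 * 2388 * 16.0 = 41264.64 BTU/hr

41264.64 BTU/hr


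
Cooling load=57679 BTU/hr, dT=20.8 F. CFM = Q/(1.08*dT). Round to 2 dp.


CFM = 57679 / (1.08 * 20.8) = 2567.62

2567.62 CFM


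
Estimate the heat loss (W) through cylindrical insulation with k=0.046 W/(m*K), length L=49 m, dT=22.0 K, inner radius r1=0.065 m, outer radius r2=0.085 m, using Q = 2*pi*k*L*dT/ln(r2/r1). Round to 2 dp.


Q = 2*pi*0.046*49*22.0/ln(0.085/0.065) = 1161.43 W

1161.43 W


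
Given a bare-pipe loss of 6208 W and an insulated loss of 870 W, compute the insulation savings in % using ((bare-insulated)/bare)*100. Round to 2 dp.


Savings = ((6208-870)/6208)*100 = 85.99 %

85.99 %


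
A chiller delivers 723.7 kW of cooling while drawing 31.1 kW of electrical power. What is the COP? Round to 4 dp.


COP = 723.7 / 31.1 = 23.2701

23.2701


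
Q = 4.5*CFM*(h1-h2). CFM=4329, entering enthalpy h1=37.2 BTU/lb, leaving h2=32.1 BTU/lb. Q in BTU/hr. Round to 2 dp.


Q = 4.5 * 4329 * (37.2 - 32.1) = 99350.55 BTU/hr

99350.55 BTU/hr


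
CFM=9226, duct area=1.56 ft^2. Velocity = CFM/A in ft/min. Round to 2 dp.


V = 9226 / 1.56 = 5914.10 ft/min

5914.10 ft/min


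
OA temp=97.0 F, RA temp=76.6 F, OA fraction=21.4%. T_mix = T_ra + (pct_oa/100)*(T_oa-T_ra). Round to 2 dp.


T_mix = 76.6 + (21.4/100)*(97.0-76.6) = 80.97 F

80.97 F


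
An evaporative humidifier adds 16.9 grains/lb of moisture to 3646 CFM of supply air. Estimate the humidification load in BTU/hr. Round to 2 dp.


Q = 0.68 * 3646 * 16.9 = 41899.83 BTU/hr

41899.83 BTU/hr


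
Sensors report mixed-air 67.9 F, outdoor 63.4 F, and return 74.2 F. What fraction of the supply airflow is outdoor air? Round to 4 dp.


frac = (67.9 - 74.2) / (63.4 - 74.2) = 0.5833

0.5833


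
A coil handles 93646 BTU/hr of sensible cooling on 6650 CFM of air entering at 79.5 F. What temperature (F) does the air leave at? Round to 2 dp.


dT = 93646/(1.08*6650) = 13.0390
T_leave = 79.5 - 13.0390 = 66.46 F

66.46 F


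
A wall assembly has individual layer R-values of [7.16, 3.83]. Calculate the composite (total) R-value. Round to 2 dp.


R_total = 7.16 + 3.83 = 10.99

10.99


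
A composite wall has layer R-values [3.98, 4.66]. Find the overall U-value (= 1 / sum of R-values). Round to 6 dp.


R_total = 3.98 + 4.66 = 8.64
U = 1/8.64 = 0.115741

0.115741


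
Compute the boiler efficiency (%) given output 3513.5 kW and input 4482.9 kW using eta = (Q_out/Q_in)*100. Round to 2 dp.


eta = (3513.5/4482.9)*100 = 78.38 %

78.38 %


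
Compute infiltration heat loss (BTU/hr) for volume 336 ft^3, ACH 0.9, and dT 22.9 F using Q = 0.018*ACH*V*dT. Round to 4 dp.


Q = 0.018 * 0.9 * 336 * 22.9 = 124.6493 BTU/hr

124.6493 BTU/hr


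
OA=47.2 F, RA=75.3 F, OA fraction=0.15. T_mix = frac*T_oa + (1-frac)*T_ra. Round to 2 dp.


T_mix = 0.15*47.2 + 0.85*75.3 = 71.09 F

71.09 F


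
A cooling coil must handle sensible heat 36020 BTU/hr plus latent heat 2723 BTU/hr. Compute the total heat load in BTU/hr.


Qt = 36020 + 2723 = 38743 BTU/hr

38743 BTU/hr


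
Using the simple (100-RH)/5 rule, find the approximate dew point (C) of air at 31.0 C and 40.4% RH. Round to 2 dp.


Td = 31.0 - (100-40.4)/5 = 19.08 C

19.08 C


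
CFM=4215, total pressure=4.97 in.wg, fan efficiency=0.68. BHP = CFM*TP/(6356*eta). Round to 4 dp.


BHP = 4215 * 4.97 / (6356 * 0.68) = 4.8469 hp

4.8469 hp


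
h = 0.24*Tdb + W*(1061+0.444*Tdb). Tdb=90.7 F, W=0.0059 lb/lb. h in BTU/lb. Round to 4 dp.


h = 0.24*90.7 + 0.0059*(1061+0.444*90.7) = 28.2655 BTU/lb

28.2655 BTU/lb


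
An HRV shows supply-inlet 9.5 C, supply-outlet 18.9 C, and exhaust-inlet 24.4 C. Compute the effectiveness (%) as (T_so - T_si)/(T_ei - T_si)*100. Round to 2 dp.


eff = (18.9-9.5)/(24.4-9.5)*100 = 63.09 %

63.09 %


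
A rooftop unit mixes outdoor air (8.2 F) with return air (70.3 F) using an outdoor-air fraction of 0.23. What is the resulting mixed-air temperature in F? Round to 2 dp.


T_mix = 0.23*8.2 + 0.77*70.3 = 56.02 F

56.02 F


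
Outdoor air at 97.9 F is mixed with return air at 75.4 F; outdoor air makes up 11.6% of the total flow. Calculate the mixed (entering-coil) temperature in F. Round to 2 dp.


T_mix = 75.4 + (11.6/100)*(97.9-75.4) = 78.01 F

78.01 F


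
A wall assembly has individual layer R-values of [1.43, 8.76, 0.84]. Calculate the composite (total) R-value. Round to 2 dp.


R_total = 1.43 + 8.76 + 0.84 = 11.03

11.03


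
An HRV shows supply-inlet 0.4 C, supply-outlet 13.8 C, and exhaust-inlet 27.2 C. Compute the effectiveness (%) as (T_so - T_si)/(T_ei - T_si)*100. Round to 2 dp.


eff = (13.8-0.4)/(27.2-0.4)*100 = 50.00 %

50.00 %


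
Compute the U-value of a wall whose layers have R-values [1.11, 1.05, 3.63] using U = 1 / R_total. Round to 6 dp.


R_total = 1.11 + 1.05 + 3.63 = 5.79
U = 1/5.79 = 0.172712

0.172712


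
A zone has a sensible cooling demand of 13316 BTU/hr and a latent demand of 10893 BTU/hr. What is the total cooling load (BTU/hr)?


Qt = 13316 + 10893 = 24209 BTU/hr

24209 BTU/hr


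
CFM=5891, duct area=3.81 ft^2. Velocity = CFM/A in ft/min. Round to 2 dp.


V = 5891 / 3.81 = 1546.19 ft/min

1546.19 ft/min


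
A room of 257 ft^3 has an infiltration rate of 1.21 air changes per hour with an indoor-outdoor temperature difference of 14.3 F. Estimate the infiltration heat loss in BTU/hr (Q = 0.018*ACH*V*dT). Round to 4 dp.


Q = 0.018 * 1.21 * 257 * 14.3 = 80.0437 BTU/hr

80.0437 BTU/hr


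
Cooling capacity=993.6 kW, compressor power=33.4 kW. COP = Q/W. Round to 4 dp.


COP = 993.6 / 33.4 = 29.7485

29.7485


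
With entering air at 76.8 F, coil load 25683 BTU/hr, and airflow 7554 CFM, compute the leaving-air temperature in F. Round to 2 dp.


dT = 25683/(1.08*7554) = 3.1481
T_leave = 76.8 - 3.1481 = 73.65 F

73.65 F


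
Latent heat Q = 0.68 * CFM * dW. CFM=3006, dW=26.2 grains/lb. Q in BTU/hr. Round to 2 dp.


Q = 0.68 * 3006 * 26.2 = 53554.90 BTU/hr

53554.90 BTU/hr


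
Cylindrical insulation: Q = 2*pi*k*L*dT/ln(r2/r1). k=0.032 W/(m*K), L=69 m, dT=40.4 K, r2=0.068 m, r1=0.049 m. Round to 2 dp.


Q = 2*pi*0.032*69*40.4/ln(0.068/0.049) = 1710.41 W

1710.41 W


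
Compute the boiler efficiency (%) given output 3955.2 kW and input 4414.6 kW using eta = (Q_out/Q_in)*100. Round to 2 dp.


eta = (3955.2/4414.6)*100 = 89.59 %

89.59 %


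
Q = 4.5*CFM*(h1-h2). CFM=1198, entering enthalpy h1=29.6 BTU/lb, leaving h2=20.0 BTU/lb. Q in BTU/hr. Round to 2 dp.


Q = 4.5 * 1198 * (29.6 - 20.0) = 51753.60 BTU/hr

51753.60 BTU/hr


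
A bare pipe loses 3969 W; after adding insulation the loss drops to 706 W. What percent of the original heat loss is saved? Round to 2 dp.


Savings = ((3969-706)/3969)*100 = 82.21 %

82.21 %


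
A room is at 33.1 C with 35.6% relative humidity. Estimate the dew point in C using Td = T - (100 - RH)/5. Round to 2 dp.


Td = 33.1 - (100-35.6)/5 = 20.22 C

20.22 C


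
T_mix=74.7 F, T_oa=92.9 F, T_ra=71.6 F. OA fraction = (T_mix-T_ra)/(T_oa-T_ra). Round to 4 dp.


frac = (74.7 - 71.6) / (92.9 - 71.6) = 0.1455

0.1455


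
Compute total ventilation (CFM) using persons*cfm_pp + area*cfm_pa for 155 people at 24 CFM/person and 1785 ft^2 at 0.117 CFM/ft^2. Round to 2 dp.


Total = 155*24 + 1785*0.117 = 3928.85 CFM

3928.85 CFM
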